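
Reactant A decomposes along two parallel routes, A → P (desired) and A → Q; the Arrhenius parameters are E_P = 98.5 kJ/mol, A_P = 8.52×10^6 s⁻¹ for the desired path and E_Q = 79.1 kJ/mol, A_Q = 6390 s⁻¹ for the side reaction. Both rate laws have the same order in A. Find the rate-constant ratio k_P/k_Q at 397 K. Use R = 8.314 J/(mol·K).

With equal orders, S_{P/Q} = k_P/k_Q = (A_P/A_Q)·exp[(E_Q−E_P)/(RT)].
(E_Q−E_P)/(RT) = (79.1−98.5)×10³/(8.314×397) = -19400/3301 = -5.878.
k_P/k_Q = (8.52×10^6/6390)·exp(-5.878) = 1333 × 0.002801 = 3.74.
Since E_P > E_Q, raising the temperature improves selectivity toward P.

3.74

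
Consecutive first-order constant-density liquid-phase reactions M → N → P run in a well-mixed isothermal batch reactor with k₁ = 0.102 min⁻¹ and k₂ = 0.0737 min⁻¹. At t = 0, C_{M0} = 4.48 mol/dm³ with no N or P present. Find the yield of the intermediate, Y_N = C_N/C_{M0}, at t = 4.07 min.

0.291

The intermediate concentration in a first-order A→B→C sequence is C_N = k₁C_{M0}(e^(−k₁t) − e^(−k₂t))/(k₂−k₁).
e^(−k₁t) = e^(−0.102×4.07) = e^(−0.4151) = 0.6602; e^(−k₂t) = e^(−0.3000) = 0.7408.
C_N = 0.102×4.48/(0.0737−0.102) × (0.6602−0.7408) = (-16.15)×(-0.08060) = 1.301 mol/dm³.
Y_N = C_N/C_{M0} = 1.301/4.48 = 0.291.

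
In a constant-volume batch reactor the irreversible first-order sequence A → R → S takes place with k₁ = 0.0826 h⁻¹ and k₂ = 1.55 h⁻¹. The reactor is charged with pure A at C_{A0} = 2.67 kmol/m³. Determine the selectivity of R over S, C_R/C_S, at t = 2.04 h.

0.411

The intermediate concentration in a first-order A→B→C sequence is C_R = k₁C_{A0}(e^(−k₁t) − e^(−k₂t))/(k₂−k₁).
e^(−k₁t) = e^(−0.0826×2.04) = e^(−0.1685) = 0.8449; e^(−k₂t) = e^(−3.162) = 0.04234.
C_R = 0.0826×2.67/(1.55−0.0826) × (0.8449−0.04234) = 0.1503×0.8026 = 0.1206 kmol/m³.
C_A = C_{A0}e^(−k₁t) = 2.256 kmol/m³, so C_S = C_{A0}−C_A−C_R = 0.2934 kmol/m³; C_R/C_S = 0.411.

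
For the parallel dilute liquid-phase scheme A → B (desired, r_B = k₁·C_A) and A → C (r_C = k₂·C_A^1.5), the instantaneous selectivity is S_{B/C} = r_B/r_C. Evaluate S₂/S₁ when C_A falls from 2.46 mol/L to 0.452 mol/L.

S_{B/C} = (k₁/k₂)·C_A^-0.5, so S₂/S₁ = (C_{A,2}/C_{A,1})^-0.5.
= (0.452/2.46)^(-0.5) = (0.1837)^(-0.5) = 2.33.

2.33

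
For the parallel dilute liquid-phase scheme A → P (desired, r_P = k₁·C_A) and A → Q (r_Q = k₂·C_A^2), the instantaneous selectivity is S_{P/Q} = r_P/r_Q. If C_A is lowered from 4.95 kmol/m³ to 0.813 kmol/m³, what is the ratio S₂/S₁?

6.09

S_{P/Q} = (k₁/k₂)·C_A⁻¹, so S₂/S₁ = (C_{A,2}/C_{A,1})⁻¹.
= 4.95/0.813 = 6.09.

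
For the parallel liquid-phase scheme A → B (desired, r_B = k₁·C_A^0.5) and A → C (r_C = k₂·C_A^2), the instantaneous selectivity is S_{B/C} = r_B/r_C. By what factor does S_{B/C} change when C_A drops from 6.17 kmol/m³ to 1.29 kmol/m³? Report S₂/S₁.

10.5

S_{B/C} = (k₁/k₂)·C_A^-1.5, so S₂/S₁ = (C_{A,2}/C_{A,1})^-1.5.
= (1.29/6.17)^(-1.5) = (0.2091)^(-1.5) = 10.5.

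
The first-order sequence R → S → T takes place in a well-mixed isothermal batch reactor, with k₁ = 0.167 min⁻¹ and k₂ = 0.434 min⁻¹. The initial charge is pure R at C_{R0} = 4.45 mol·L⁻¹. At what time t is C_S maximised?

For first-order series the maximum of C_S occurs at t_opt = ln(k₂/k₁)/(k₂−k₁).
= ln(0.434/0.167)/(0.434−0.167) = ln(2.599)/0.2670 = 0.9551/0.2670 = 3.58 min.

3.58 min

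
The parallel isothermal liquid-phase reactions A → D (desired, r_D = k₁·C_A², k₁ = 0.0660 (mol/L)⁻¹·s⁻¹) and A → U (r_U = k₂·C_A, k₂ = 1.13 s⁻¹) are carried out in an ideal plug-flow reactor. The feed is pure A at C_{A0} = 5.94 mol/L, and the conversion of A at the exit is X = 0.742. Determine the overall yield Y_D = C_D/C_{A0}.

C_A = C_{A0}(1−X) = 1.533 mol/L.
Along a PFR/batch, dC_U/dC_A = −r_U/(r_D+r_U) = −k₂/(k₂+k₁·C_A).
Integrating from C_{A0} to C_A: C_U = (1.13/0.0660)·ln[(1.13+0.0660·5.94)/(1.13+0.0660·1.53)] = 17.12·ln(1.522/1.231) = 3.632 mol/L.
Then C_D = (C_{A0}−C_A) − C_U = 4.407 − 3.632 = 0.7760 mol/L.
Y_D = C_D/C_{A0} = 0.7760/5.94 = 0.131.

0.131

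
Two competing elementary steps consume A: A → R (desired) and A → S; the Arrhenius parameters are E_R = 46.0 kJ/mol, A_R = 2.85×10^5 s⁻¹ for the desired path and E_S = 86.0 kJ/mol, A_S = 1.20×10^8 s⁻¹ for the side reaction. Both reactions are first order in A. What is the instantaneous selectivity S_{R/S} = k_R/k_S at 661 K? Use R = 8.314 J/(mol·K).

3.44

Since both paths have the same order in A, the concentration cancels and S_{R/S} = k_R/k_S = (A_R/A_S)·exp[(E_S−E_R)/(RT)].
(E_S−E_R)/(RT) = (86.0−46.0)×10³/(8.314×661) = 40000/5496 = 7.279.
k_R/k_S = (2.85×10^5/1.20×10^8)·exp(7.279) = 0.002375 × 1449 = 3.44.
Since E_R < E_S, lowering the temperature improves selectivity toward R.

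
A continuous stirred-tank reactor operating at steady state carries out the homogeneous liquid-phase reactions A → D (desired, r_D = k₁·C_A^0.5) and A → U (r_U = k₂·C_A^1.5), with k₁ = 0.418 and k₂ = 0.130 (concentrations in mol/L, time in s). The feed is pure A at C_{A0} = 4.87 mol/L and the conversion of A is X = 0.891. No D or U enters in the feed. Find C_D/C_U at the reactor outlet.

6.06

Exit C_A = C_{A0}(1−X) = 4.87×0.109 = 0.5308 mol/L.
Rates in a CSTR are evaluated at the outlet concentration: r_D = 0.418×0.5308^0.5 = 0.3045, r_U = 0.130×0.5308^1.5 = 0.05028.
Overall selectivity = C_D/C_U = r_Dτ/(r_Uτ) = r_D/r_U = 6.06.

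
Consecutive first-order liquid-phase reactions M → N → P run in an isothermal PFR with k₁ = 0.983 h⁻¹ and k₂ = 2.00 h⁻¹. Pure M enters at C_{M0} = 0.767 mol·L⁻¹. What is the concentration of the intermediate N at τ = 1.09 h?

0.170 mol·L⁻¹

Solving the coupled first-order balances gives C_N(τ) = [k₁/(k₂−k₁)]·C_{M0}·(e^(−k₁τ) − e^(−k₂τ)).
e^(−k₁τ) = e^(−0.983×1.09) = e^(−1.071) = 0.3425; e^(−k₂τ) = e^(−2.180) = 0.1130.
C_N = 0.983×0.767/(2.00−0.983) × (0.3425−0.1130) = 0.7414×0.2295 = 0.1701 mol·L⁻¹.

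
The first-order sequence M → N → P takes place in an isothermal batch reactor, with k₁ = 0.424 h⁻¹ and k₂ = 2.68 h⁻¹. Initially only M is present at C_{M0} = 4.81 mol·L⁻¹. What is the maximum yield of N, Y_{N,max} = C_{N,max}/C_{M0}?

Evaluating C_N at t_opt = ln(k₂/k₁)/(k₂−k₁) gives C_{N,max}/C_{M0} = (k₁/k₂)^[k₂/(k₂−k₁)].
= (0.424/2.68)^(2.68/(2.68−0.424)) = (0.1582)^(1.188) = 0.1119.

0.112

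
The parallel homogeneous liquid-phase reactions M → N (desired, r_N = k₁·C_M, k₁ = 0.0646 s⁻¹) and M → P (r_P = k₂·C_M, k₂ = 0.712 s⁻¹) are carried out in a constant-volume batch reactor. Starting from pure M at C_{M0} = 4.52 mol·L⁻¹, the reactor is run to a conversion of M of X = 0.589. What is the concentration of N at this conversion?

0.221 mol·L⁻¹

C_M = C_{M0}(1−X) = 1.858 mol·L⁻¹.
Both paths are first order in M, so the instantaneous fraction to N is constant: dC_N/d(−C_M) = k₁/(k₁+k₂) = 0.08318.
C_N = 0.08318·(C_{M0}−C_M) = 0.08318×2.662 = 0.221 mol·L⁻¹.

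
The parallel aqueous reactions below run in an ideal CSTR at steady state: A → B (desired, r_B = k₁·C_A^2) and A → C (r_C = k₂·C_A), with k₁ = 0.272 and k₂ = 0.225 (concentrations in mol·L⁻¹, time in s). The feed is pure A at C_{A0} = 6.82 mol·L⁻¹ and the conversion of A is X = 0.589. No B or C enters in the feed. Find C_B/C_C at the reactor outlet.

Exit C_A = C_{A0}(1−X) = 6.82×0.411 = 2.803 mol·L⁻¹.
In a CSTR the entire volume is at exit conditions, so r_B = 0.272×2.803^2 = 2.137 and r_C = 0.225×2.803 = 0.6307.
Overall selectivity = C_B/C_C = r_Bτ/(r_Cτ) = r_B/r_C = 3.39.

3.39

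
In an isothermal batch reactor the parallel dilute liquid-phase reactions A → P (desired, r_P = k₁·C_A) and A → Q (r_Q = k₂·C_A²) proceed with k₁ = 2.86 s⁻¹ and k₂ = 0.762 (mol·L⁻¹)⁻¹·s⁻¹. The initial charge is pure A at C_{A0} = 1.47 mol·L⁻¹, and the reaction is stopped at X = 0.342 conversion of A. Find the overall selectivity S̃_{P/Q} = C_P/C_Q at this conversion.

C_A = C_{A0}(1−X) = 0.9673 mol·L⁻¹.
Along a PFR/batch, dC_P/dC_A = −r_P/(r_P+r_Q) = −k₁/(k₁+k₂·C_A).
Integrating from C_{A0} to C_A: C_P = (2.86/0.762)·ln[(2.86+0.762·1.47)/(2.86+0.762·0.967)] = 3.753·ln(3.980/3.597) = 0.3798 mol·L⁻¹.
C_Q = (C_{A0}−C_A)−C_P = 0.1229 mol·L⁻¹; S̃_{P/Q} = 0.3798/0.1229 = 3.09.

3.09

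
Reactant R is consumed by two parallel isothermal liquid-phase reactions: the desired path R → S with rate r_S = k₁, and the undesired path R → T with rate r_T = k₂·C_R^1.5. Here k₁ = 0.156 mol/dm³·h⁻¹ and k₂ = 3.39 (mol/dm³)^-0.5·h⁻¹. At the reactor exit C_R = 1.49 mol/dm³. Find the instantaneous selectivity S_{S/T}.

0.0253

S_{S/T} = r_S/r_T = (k₁)/(k₂·C_R^1.5) = (k₁/k₂)·C_R^-1.5.
= (0.156) / (3.39×1.490^1.5) = 0.1560/6.166 = 0.0253.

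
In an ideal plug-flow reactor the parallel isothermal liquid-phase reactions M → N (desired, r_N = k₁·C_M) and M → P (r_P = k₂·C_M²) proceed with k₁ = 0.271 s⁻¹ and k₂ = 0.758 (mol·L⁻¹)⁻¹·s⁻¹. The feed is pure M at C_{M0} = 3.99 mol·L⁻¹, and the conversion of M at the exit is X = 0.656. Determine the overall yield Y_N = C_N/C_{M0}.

C_M = C_{M0}(1−X) = 1.373 mol·L⁻¹.
Along a PFR/batch, dC_N/dC_M = −r_N/(r_N+r_P) = −k₁/(k₁+k₂·C_M).
Integrating from C_{M0} to C_M: C_N = (0.271/0.758)·ln[(0.271+0.758·3.99)/(0.271+0.758·1.37)] = 0.3575·ln(3.295/1.311) = 0.3294 mol·L⁻¹.
Y_N = C_N/C_{M0} = 0.3294/3.99 = 0.0826.

0.0826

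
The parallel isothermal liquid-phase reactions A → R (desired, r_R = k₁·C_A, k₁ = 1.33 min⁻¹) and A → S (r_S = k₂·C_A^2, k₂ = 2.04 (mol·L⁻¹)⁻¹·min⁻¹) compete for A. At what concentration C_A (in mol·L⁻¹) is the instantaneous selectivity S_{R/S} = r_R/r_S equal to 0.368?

1.77 mol·L⁻¹

S_{R/S} = (k₁/k₂)·C_A⁻¹ ⇒ C_A = (S·k₂/k₁)^(-1).
= (0.368×2.04/1.33)^(-1) = (0.5645)^(-1) = 1.77 mol·L⁻¹.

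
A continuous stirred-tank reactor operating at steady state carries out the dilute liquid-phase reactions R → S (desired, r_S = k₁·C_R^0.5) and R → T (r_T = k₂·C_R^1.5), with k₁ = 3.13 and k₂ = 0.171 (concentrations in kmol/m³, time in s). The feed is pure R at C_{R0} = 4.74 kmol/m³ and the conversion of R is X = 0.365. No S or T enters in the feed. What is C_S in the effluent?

1.49 kmol/m³

Exit C_R = C_{R0}(1−X) = 4.74×0.635 = 3.010 kmol/m³.
A CSTR operates uniformly at the exit composition, giving r_S = 5.430 and r_T = 0.8929 (each k·C_R^n at C_R = 3.010).
Fraction of consumed R going to S: r_S/(r_S+r_T) = 0.8588.
C_S = 0.8588·C_{R0}·X = 0.8588×4.74×0.365 = 1.49 kmol/m³.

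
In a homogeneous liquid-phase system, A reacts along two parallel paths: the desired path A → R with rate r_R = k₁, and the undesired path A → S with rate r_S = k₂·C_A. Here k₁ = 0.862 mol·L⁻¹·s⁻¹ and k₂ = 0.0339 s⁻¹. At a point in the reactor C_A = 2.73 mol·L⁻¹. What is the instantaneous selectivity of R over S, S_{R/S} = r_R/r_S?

9.31

S_{R/S} = r_R/r_S = (k₁)/(k₂·C_A) = (k₁/k₂)·C_A⁻¹.
= (0.862) / (0.0339×2.730) = 0.8620/0.09255 = 9.31.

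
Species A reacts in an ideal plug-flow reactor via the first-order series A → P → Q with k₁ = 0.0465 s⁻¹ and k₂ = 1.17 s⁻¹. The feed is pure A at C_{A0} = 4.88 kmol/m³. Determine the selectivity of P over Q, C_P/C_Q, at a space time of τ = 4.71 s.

0.202

The intermediate concentration in a first-order A→B→C sequence is C_P = k₁C_{A0}(e^(−k₁τ) − e^(−k₂τ))/(k₂−k₁).
e^(−k₁τ) = e^(−0.0465×4.71) = e^(−0.2190) = 0.8033; e^(−k₂τ) = e^(−5.511) = 0.004043.
C_P = 0.0465×4.88/(1.17−0.0465) × (0.8033−0.004043) = 0.2020×0.7993 = 0.1614 kmol/m³.
C_A = C_{A0}e^(−k₁τ) = 3.920 kmol/m³, so C_Q = C_{A0}−C_A−C_P = 0.7984 kmol/m³; C_P/C_Q = 0.202.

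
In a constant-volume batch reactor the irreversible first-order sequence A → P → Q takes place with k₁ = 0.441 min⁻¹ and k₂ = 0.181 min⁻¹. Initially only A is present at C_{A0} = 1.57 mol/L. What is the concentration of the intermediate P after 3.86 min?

0.839 mol/L

For first-order series with pure A initially, C_P(t) = k₁C_{A0}/(k₂−k₁)·(e^(−k₁t) − e^(−k₂t)).
e^(−k₁t) = e^(−0.441×3.86) = e^(−1.702) = 0.1823; e^(−k₂t) = e^(−0.6987) = 0.4973.
C_P = 0.441×1.57/(0.181−0.441) × (0.1823−0.4973) = (-2.663)×(-0.3150) = 0.8388 mol/L.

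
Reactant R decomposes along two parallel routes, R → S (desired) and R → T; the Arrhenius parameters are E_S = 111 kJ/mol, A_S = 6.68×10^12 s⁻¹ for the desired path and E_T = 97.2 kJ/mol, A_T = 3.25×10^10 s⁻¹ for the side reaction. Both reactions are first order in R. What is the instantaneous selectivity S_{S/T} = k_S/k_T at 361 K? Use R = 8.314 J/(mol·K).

Since both paths have the same order in R, the concentration cancels and S_{S/T} = k_S/k_T = (A_S/A_T)·exp[(E_T−E_S)/(RT)].
(E_T−E_S)/(RT) = (97.2−111)×10³/(8.314×361) = -13800/3001 = -4.598.
k_S/k_T = (6.68×10^12/3.25×10^10)·exp(-4.598) = 205.5 × 0.01007 = 2.07.
Since E_S > E_T, raising the temperature improves selectivity toward S.

2.07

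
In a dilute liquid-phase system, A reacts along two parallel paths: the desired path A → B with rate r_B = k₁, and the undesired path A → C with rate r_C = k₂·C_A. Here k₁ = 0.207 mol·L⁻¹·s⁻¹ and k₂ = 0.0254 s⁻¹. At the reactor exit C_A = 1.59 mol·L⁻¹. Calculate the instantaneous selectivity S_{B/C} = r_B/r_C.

S_{B/C} = r_B/r_C = (k₁)/(k₂·C_A) = (k₁/k₂)·C_A⁻¹.
= (0.207) / (0.0254×1.590) = 0.2070/0.04039 = 5.13.
The undesired path is higher order in A, so low C_A (CSTR or dilute feed) favours B.

5.13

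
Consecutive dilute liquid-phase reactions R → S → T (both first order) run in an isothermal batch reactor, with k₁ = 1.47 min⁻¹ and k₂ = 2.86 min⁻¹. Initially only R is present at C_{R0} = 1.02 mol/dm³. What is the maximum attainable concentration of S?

0.259 mol/dm³

At the optimum, C_{S,max}/C_{R0} = (k₁/k₂)^[k₂/(k₂−k₁)].
= (1.47/2.86)^(2.86/(2.86−1.47)) = (0.5140)^(2.058) = 0.2543.
C_{S,max} = 0.2543×1.02 = 0.259 mol/dm³.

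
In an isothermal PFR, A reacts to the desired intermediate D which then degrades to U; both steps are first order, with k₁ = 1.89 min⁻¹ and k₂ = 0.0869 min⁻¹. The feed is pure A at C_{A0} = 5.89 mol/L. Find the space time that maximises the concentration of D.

For first-order series the maximum of C_D occurs at τ_opt = ln(k₂/k₁)/(k₂−k₁).
= ln(0.0869/1.89)/(0.0869−1.89) = ln(0.04598)/-1.803 = -3.080/-1.803 = 1.71 min.

1.71 min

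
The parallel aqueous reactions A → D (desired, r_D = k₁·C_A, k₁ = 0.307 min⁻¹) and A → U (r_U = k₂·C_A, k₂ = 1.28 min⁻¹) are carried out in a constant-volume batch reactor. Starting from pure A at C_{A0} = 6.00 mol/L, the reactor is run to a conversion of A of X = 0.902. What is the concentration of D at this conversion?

1.05 mol/L

C_A = C_{A0}(1−X) = 0.5880 mol/L.
Both paths are first order in A, so the instantaneous fraction to D is constant: dC_D/d(−C_A) = k₁/(k₁+k₂) = 0.1934.
C_D = 0.1934·(C_{A0}−C_A) = 0.1934×5.412 = 1.05 mol/L.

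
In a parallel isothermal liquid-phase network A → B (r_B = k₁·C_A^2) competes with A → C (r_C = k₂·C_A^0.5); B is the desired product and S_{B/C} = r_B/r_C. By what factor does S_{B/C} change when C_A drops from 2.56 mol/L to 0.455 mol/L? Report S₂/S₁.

S_{B/C} = (k₁/k₂)·C_A^1.5, so S₂/S₁ = (C_{A,2}/C_{A,1})^1.5.
= (0.455/2.56)^1.5 = (0.1777)^1.5 = 0.0749.
Selectivity toward B falls as C_A falls — high-concentration operation is favoured.

0.0749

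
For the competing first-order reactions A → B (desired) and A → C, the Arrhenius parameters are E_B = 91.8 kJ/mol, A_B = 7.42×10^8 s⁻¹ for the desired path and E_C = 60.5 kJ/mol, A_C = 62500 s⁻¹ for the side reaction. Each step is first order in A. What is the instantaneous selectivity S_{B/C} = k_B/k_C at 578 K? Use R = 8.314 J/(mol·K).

17.6

Since both paths have the same order in A, the concentration cancels and S_{B/C} = k_B/k_C = (A_B/A_C)·exp[(E_C−E_B)/(RT)].
(E_C−E_B)/(RT) = (60.5−91.8)×10³/(8.314×578) = -31300/4805 = -6.513.
k_B/k_C = (7.42×10^8/62500)·exp(-6.513) = 11872 × 0.001483 = 17.6.
Since E_B > E_C, raising the temperature improves selectivity toward B.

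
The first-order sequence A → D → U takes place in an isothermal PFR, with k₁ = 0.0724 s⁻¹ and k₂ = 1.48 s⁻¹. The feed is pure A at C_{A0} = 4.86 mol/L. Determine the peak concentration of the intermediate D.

0.204 mol/L

At the optimum, C_{D,max}/C_{A0} = (k₁/k₂)^[k₂/(k₂−k₁)].
= (0.0724/1.48)^(1.48/(1.48−0.0724)) = (0.04892)^(1.051) = 0.04189.
C_{D,max} = 0.04189×4.86 = 0.204 mol/L.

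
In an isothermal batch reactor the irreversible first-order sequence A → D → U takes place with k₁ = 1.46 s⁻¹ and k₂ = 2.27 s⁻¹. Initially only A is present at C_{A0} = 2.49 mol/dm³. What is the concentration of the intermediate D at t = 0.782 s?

For first-order series with pure A initially, C_D(t) = k₁C_{A0}/(k₂−k₁)·(e^(−k₁t) − e^(−k₂t)).
e^(−k₁t) = e^(−1.46×0.782) = e^(−1.142) = 0.3193; e^(−k₂t) = e^(−1.775) = 0.1695.
C_D = 1.46×2.49/(2.27−1.46) × (0.3193−0.1695) = 4.488×0.1498 = 0.6724 mol/dm³.

0.672 mol/dm³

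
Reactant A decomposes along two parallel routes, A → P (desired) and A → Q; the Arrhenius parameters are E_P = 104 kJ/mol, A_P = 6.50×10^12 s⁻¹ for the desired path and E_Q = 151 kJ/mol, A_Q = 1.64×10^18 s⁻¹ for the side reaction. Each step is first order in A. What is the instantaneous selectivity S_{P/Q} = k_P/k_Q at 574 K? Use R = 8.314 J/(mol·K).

With equal orders, S_{P/Q} = k_P/k_Q = (A_P/A_Q)·exp[(E_Q−E_P)/(RT)].
(E_Q−E_P)/(RT) = (151−104)×10³/(8.314×574) = 47000/4772 = 9.849.
k_P/k_Q = (6.50×10^12/1.64×10^18)·exp(9.849) = 3.963×10^-6 × 18932 = 0.0750.

0.0750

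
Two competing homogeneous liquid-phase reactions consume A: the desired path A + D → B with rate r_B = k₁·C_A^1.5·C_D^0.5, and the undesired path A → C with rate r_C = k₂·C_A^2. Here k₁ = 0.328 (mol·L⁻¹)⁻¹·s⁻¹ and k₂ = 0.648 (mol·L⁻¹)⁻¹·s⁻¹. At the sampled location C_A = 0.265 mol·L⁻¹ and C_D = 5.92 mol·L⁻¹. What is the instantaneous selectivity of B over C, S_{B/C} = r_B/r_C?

2.39

S_{B/C} = r_B/r_C = (k₁·C_A^1.5·C_D^0.5)/(k₂·C_A^2) = (k₁/k₂)·C_A^-0.5·C_D^0.5.
= (0.328×0.2650^1.5×5.920^0.5) / (0.648×0.2650^2) = 0.1089/0.04551 = 2.39.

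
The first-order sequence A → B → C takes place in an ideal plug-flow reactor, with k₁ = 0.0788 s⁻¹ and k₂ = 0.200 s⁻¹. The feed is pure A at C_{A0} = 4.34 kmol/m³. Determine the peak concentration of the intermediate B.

0.933 kmol/m³

At the optimum, C_{B,max}/C_{A0} = (k₁/k₂)^[k₂/(k₂−k₁)].
= (0.0788/0.200)^(0.200/(0.200−0.0788)) = (0.3940)^(1.650) = 0.2150.
C_{B,max} = 0.2150×4.34 = 0.933 kmol/m³.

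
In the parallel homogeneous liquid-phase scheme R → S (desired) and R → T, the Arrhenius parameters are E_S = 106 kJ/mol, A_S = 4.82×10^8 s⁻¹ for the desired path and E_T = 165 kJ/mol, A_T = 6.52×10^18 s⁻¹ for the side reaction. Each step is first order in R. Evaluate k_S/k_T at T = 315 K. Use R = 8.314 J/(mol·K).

0.450

With equal orders, S_{S/T} = k_S/k_T = (A_S/A_T)·exp[(E_T−E_S)/(RT)].
(E_T−E_S)/(RT) = (165−106)×10³/(8.314×315) = 59000/2619 = 22.53.
k_S/k_T = (4.82×10^8/6.52×10^18)·exp(22.53) = 7.393×10^-11 × 6.081×10^9 = 0.450.
Since E_S < E_T, lowering the temperature improves selectivity toward S.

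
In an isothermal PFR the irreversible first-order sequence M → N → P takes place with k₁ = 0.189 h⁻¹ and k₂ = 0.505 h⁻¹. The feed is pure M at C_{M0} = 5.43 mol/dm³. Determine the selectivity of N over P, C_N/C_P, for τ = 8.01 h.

0.184

Solving the coupled first-order balances gives C_N(τ) = [k₁/(k₂−k₁)]·C_{M0}·(e^(−k₁τ) − e^(−k₂τ)).
e^(−k₁τ) = e^(−0.189×8.01) = e^(−1.514) = 0.2201; e^(−k₂τ) = e^(−4.045) = 0.01751.
C_N = 0.189×5.43/(0.505−0.189) × (0.2201−0.01751) = 3.248×0.2025 = 0.6578 mol/dm³.
C_M = C_{M0}e^(−k₁τ) = 1.195 mol/dm³, so C_P = C_{M0}−C_M−C_N = 3.577 mol/dm³; C_N/C_P = 0.184.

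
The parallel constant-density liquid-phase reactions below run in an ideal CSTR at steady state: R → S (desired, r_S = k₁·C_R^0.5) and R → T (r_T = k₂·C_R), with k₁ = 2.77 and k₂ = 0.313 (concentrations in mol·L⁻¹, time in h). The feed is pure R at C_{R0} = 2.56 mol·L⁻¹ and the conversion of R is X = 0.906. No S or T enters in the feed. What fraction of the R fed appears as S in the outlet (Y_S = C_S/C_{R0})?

Exit C_R = C_{R0}(1−X) = 2.56×0.0940 = 0.2406 mol·L⁻¹.
Rates in a CSTR are evaluated at the outlet concentration: r_S = 2.77×0.2406^0.5 = 1.359, r_T = 0.313×0.2406 = 0.07532.
Fraction of consumed R going to S: r_S/(r_S+r_T) = 0.9475.
C_S = 0.9475·C_{R0}·X = 0.9475×2.56×0.906 = 2.20 mol·L⁻¹; Y_S = C_S/C_{R0} = 0.858.

0.858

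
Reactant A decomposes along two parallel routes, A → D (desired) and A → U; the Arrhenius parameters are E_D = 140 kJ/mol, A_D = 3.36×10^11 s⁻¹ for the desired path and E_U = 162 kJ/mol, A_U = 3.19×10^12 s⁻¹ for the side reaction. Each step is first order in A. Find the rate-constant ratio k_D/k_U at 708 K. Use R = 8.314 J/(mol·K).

k_D/k_U = (A_D/A_U)·exp[−(E_D−E_U)/(RT)] = (A_D/A_U)·exp[(E_U−E_D)/(RT)].
(E_U−E_D)/(RT) = (162−140)×10³/(8.314×708) = 22000/5886 = 3.737.
k_D/k_U = (3.36×10^11/3.19×10^12)·exp(3.737) = 0.1053 × 41.99 = 4.42.
Since E_D < E_U, lowering the temperature improves selectivity toward D.

4.42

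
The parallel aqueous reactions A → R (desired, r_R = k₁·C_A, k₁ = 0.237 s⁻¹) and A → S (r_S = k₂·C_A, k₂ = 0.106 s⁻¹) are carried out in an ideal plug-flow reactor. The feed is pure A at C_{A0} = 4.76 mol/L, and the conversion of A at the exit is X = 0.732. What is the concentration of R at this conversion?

2.41 mol/L

C_A = C_{A0}(1−X) = 1.276 mol/L.
Both paths are first order in A, so the instantaneous fraction to R is constant: dC_R/d(−C_A) = k₁/(k₁+k₂) = 0.6910.
C_R = 0.6910·(C_{A0}−C_A) = 0.6910×3.484 = 2.41 mol/L.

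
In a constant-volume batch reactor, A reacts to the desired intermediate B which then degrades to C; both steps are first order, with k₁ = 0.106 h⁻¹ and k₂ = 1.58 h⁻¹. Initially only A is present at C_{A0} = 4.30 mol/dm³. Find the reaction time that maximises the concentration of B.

Setting dC_B/dt = 0 gives t_opt = ln(k₂/k₁)/(k₂−k₁).
= ln(1.58/0.106)/(1.58−0.106) = ln(14.91)/1.474 = 2.702/1.474 = 1.83 h.

1.83 h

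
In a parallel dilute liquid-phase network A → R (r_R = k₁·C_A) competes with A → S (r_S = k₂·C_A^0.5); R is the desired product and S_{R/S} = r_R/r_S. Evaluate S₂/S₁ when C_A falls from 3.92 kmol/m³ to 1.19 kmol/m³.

0.551

S_{R/S} = (k₁/k₂)·C_A^0.5, so S₂/S₁ = (C_{A,2}/C_{A,1})^0.5.
= (1.19/3.92)^0.5 = (0.3036)^0.5 = 0.551.
Selectivity toward R falls as C_A falls — high-concentration operation is favoured.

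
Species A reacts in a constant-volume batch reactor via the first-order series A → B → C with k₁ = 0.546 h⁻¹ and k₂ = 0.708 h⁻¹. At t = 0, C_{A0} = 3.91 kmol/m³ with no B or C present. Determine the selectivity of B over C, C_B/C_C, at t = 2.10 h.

For first-order series with pure A initially, C_B(t) = k₁C_{A0}/(k₂−k₁)·(e^(−k₁t) − e^(−k₂t)).
e^(−k₁t) = e^(−0.546×2.10) = e^(−1.147) = 0.3177; e^(−k₂t) = e^(−1.487) = 0.2261.
C_B = 0.546×3.91/(0.708−0.546) × (0.3177−0.2261) = 13.18×0.09162 = 1.207 kmol/m³.
C_A = C_{A0}e^(−k₁t) = 1.242 kmol/m³, so C_C = C_{A0}−C_A−C_B = 1.460 kmol/m³; C_B/C_C = 0.827.

0.827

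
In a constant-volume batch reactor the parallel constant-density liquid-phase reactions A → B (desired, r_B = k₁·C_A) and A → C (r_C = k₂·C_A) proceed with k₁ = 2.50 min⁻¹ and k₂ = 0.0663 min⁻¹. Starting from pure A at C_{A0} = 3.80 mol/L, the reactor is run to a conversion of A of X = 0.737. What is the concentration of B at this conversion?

2.73 mol/L

C_A = C_{A0}(1−X) = 0.9994 mol/L.
Both paths are first order in A, so the instantaneous fraction to B is constant: dC_B/d(−C_A) = k₁/(k₁+k₂) = 0.9742.
C_B = 0.9742·(C_{A0}−C_A) = 0.9742×2.801 = 2.73 mol/L.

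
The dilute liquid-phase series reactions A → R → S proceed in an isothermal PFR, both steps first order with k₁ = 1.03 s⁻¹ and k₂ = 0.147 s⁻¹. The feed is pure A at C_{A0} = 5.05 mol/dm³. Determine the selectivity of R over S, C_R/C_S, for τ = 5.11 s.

1.21

Solving the coupled first-order balances gives C_R(τ) = [k₁/(k₂−k₁)]·C_{A0}·(e^(−k₁τ) − e^(−k₂τ)).
e^(−k₁τ) = e^(−1.03×5.11) = e^(−5.263) = 0.005178; e^(−k₂τ) = e^(−0.7512) = 0.4718.
C_R = 1.03×5.05/(0.147−1.03) × (0.005178−0.4718) = (-5.891)×(-0.4666) = 2.749 mol/dm³.
C_A = C_{A0}e^(−k₁τ) = 0.02615 mol/dm³, so C_S = C_{A0}−C_A−C_R = 2.275 mol/dm³; C_R/C_S = 1.21.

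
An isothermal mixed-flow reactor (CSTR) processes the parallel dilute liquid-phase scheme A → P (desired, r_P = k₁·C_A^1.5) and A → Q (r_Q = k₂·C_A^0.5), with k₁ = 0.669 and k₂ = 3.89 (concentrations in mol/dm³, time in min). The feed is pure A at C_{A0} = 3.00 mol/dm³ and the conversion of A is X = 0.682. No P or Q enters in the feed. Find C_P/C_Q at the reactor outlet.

0.164

Exit C_A = C_{A0}(1−X) = 3.00×0.318 = 0.9540 mol/dm³.
In a CSTR the entire volume is at exit conditions, so r_P = 0.669×0.9540^1.5 = 0.6234 and r_Q = 3.89×0.9540^0.5 = 3.799.
Overall selectivity = C_P/C_Q = r_Pτ/(r_Qτ) = r_P/r_Q = 0.164.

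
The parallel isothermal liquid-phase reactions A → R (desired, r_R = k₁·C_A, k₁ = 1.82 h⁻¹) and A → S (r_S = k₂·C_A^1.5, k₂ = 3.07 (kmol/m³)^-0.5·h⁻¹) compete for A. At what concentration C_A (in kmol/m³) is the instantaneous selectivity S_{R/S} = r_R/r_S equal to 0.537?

S_{R/S} = (k₁/k₂)·C_A^-0.5 ⇒ C_A = (S·k₂/k₁)^(-2).
= (0.537×3.07/1.82)^(-2) = (0.9058)^(-2) = 1.22 kmol/m³.

1.22 kmol/m³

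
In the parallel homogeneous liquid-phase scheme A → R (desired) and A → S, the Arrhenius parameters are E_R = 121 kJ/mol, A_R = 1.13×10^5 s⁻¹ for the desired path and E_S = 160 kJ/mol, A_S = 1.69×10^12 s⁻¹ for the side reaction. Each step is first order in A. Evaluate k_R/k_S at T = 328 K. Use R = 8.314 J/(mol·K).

0.109

k_R/k_S = (A_R/A_S)·exp[−(E_R−E_S)/(RT)] = (A_R/A_S)·exp[(E_S−E_R)/(RT)].
(E_S−E_R)/(RT) = (160−121)×10³/(8.314×328) = 39000/2727 = 14.30.
k_R/k_S = (1.13×10^5/1.69×10^12)·exp(14.30) = 6.686×10^-8 × 1.626×10^6 = 0.109.
Since E_R < E_S, lowering the temperature improves selectivity toward R.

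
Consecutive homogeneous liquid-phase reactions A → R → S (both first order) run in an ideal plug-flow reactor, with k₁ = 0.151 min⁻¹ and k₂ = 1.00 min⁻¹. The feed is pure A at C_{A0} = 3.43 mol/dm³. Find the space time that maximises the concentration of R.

For first-order series the maximum of C_R occurs at τ_opt = ln(k₂/k₁)/(k₂−k₁).
= ln(1.00/0.151)/(1.00−0.151) = ln(6.623)/0.8490 = 1.890/0.8490 = 2.23 min.

2.23 min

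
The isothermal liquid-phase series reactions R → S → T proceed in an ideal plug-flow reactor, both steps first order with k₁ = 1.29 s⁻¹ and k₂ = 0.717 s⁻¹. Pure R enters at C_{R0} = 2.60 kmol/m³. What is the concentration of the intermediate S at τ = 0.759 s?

1.20 kmol/m³

Solving the coupled first-order balances gives C_S(τ) = [k₁/(k₂−k₁)]·C_{R0}·(e^(−k₁τ) − e^(−k₂τ)).
e^(−k₁τ) = e^(−1.29×0.759) = e^(−0.9791) = 0.3756; e^(−k₂τ) = e^(−0.5442) = 0.5803.
C_S = 1.29×2.60/(0.717−1.29) × (0.3756−0.5803) = (-5.853)×(-0.2047) = 1.198 kmol/m³.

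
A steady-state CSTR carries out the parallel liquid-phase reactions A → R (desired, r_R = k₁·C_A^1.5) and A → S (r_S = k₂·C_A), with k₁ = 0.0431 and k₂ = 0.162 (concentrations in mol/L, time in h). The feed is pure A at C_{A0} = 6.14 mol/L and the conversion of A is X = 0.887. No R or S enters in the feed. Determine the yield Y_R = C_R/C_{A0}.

Exit C_A = C_{A0}(1−X) = 6.14×0.113 = 0.6938 mol/L.
In a CSTR the entire volume is at exit conditions, so r_R = 0.0431×0.6938^1.5 = 0.02491 and r_S = 0.162×0.6938 = 0.1124.
Fraction of consumed A going to R: r_R/(r_R+r_S) = 0.1814.
C_R = 0.1814·C_{A0}·X = 0.1814×6.14×0.887 = 0.988 mol/L; Y_R = C_R/C_{A0} = 0.161.

0.161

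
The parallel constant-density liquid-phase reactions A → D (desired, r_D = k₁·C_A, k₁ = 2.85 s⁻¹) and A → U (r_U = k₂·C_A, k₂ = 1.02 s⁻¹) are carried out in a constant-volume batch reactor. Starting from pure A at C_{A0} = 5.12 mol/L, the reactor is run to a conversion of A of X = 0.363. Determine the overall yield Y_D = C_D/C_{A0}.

C_A = C_{A0}(1−X) = 3.261 mol/L.
Both paths are first order in A, so the instantaneous fraction to D is constant: dC_D/d(−C_A) = k₁/(k₁+k₂) = 0.7364.
C_D = 0.7364·(C_{A0}−C_A) = 0.7364×1.859 = 1.37 mol/L.
Y_D = C_D/C_{A0} = 1.369/5.12 = 0.267.

0.267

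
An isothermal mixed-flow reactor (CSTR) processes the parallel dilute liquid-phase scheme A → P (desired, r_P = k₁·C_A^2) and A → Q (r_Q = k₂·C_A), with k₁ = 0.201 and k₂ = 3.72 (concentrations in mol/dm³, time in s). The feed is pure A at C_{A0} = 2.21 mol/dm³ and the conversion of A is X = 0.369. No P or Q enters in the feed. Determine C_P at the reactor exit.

0.0571 mol/dm³

Exit C_A = C_{A0}(1−X) = 2.21×0.631 = 1.395 mol/dm³.
A CSTR operates uniformly at the exit composition, giving r_P = 0.3909 and r_Q = 5.188 (each k·C_A^n at C_A = 1.395).
Fraction of consumed A going to P: r_P/(r_P+r_Q) = 0.07007.
C_P = 0.07007·C_{A0}·X = 0.07007×2.21×0.369 = 0.0571 mol/dm³.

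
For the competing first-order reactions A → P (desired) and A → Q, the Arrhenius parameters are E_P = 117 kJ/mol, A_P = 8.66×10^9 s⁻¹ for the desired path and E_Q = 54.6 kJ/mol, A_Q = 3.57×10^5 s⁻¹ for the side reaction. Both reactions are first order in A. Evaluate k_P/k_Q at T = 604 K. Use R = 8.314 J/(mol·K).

k_P/k_Q = (A_P/A_Q)·exp[−(E_P−E_Q)/(RT)] = (A_P/A_Q)·exp[(E_Q−E_P)/(RT)].
(E_Q−E_P)/(RT) = (54.6−117)×10³/(8.314×604) = -62400/5022 = -12.43.
k_P/k_Q = (8.66×10^9/3.57×10^5)·exp(-12.43) = 24258 × 4.012×10^-6 = 0.0973.

0.0973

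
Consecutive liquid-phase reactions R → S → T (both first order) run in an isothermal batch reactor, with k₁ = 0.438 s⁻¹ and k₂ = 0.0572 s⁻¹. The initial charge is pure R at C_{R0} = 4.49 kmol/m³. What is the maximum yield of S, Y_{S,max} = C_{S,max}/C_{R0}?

For a first-order series the maximum intermediate yield is C_{S,max}/C_{R0} = (k₁/k₂)^[k₂/(k₂−k₁)].
= (0.438/0.0572)^(0.0572/(0.0572−0.438)) = (7.657)^(-0.1502) = 0.7366.

0.737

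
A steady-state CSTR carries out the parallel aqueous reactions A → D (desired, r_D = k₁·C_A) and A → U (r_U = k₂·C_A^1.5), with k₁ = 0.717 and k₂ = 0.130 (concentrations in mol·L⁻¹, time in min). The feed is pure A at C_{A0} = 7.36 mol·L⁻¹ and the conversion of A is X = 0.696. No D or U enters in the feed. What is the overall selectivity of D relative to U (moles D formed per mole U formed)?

3.69

Exit C_A = C_{A0}(1−X) = 7.36×0.304 = 2.237 mol·L⁻¹.
Rates in a CSTR are evaluated at the outlet concentration: r_D = 0.717×2.237 = 1.604, r_U = 0.130×2.237^1.5 = 0.4351.
Overall selectivity = C_D/C_U = r_Dτ/(r_Uτ) = r_D/r_U = 3.69.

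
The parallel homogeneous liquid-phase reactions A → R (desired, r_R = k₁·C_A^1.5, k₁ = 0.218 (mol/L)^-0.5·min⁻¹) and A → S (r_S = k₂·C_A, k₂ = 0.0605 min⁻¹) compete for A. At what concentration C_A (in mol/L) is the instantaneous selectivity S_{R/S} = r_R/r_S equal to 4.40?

S_{R/S} = (k₁/k₂)·C_A^0.5 ⇒ C_A = (S·k₂/k₁)^(2).
= (4.40×0.0605/0.218)^(2) = (1.221)^(2) = 1.49 mol/L.

1.49 mol/L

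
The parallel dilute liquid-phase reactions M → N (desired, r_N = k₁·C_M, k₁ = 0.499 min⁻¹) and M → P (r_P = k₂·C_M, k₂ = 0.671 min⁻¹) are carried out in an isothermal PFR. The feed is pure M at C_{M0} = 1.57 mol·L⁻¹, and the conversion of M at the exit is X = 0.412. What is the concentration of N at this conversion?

C_M = C_{M0}(1−X) = 0.9232 mol·L⁻¹.
Both paths are first order in M, so the instantaneous fraction to N is constant: dC_N/d(−C_M) = k₁/(k₁+k₂) = 0.4265.
C_N = 0.4265·(C_{M0}−C_M) = 0.4265×0.6468 = 0.276 mol·L⁻¹.

0.276 mol·L⁻¹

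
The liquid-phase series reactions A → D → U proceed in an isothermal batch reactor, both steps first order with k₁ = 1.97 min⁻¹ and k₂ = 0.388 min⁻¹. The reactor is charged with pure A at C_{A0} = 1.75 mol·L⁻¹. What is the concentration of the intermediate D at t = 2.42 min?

0.834 mol·L⁻¹

The intermediate concentration in a first-order A→B→C sequence is C_D = k₁C_{A0}(e^(−k₁t) − e^(−k₂t))/(k₂−k₁).
e^(−k₁t) = e^(−1.97×2.42) = e^(−4.767) = 0.008502; e^(−k₂t) = e^(−0.9390) = 0.3910.
C_D = 1.97×1.75/(0.388−1.97) × (0.008502−0.3910) = (-2.179)×(-0.3825) = 0.8336 mol·L⁻¹.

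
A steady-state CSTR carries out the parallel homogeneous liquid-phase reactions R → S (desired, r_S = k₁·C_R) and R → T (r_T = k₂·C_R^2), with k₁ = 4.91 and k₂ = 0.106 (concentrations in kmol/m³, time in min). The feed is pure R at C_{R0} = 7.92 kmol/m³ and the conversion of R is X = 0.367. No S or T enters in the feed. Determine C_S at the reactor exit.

2.62 kmol/m³

Exit C_R = C_{R0}(1−X) = 7.92×0.633 = 5.013 kmol/m³.
A CSTR operates uniformly at the exit composition, giving r_S = 24.62 and r_T = 2.664 (each k·C_R^n at C_R = 5.013).
Fraction of consumed R going to S: r_S/(r_S+r_T) = 0.9023.
C_S = 0.9023·C_{R0}·X = 0.9023×7.92×0.367 = 2.62 kmol/m³.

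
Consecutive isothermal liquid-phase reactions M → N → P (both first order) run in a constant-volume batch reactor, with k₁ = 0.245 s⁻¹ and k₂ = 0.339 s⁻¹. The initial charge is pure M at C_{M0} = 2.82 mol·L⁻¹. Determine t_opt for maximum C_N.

Setting dC_N/dt = 0 gives t_opt = ln(k₂/k₁)/(k₂−k₁).
= ln(0.339/0.245)/(0.339−0.245) = ln(1.384)/0.09400 = 0.3247/0.09400 = 3.45 s.

3.45 s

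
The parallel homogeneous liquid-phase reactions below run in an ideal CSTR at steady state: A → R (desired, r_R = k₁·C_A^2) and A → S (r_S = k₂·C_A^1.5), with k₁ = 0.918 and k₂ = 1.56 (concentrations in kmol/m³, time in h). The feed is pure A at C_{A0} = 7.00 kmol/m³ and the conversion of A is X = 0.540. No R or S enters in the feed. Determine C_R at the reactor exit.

1.94 kmol/m³

Exit C_A = C_{A0}(1−X) = 7.00×0.460 = 3.220 kmol/m³.
Rates in a CSTR are evaluated at the outlet concentration: r_R = 0.918×3.220^2 = 9.518, r_S = 1.56×3.220^1.5 = 9.014.
Fraction of consumed A going to R: r_R/(r_R+r_S) = 0.5136.
C_R = 0.5136·C_{A0}·X = 0.5136×7.00×0.540 = 1.94 kmol/m³.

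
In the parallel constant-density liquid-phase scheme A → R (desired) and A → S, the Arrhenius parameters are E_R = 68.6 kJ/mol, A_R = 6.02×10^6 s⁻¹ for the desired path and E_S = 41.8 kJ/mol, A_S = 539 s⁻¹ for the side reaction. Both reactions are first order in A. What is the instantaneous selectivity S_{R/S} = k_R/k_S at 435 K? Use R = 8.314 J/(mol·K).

With equal orders, S_{R/S} = k_R/k_S = (A_R/A_S)·exp[(E_S−E_R)/(RT)].
(E_S−E_R)/(RT) = (41.8−68.6)×10³/(8.314×435) = -26800/3617 = -7.410.
k_R/k_S = (6.02×10^6/539)·exp(-7.410) = 11169 × 6.050×10^-4 = 6.76.
Since E_R > E_S, raising the temperature improves selectivity toward R.

6.76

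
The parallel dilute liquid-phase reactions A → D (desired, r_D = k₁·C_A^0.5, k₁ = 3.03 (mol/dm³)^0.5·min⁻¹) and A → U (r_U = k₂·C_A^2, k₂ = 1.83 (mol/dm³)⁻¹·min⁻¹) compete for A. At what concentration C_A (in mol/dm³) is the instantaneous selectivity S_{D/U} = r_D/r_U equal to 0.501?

S_{D/U} = (k₁/k₂)·C_A^-1.5 ⇒ C_A = (S·k₂/k₁)^(1/(-1.5)).
= (0.501×1.83/3.03)^(-0.6667) = (0.3026)^(-0.6667) = 2.22 mol/dm³.

2.22 mol/dm³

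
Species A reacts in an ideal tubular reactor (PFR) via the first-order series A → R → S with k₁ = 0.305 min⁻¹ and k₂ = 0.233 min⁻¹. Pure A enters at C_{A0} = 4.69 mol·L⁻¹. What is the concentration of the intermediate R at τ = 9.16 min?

1.14 mol·L⁻¹

Solving the coupled first-order balances gives C_R(τ) = [k₁/(k₂−k₁)]·C_{A0}·(e^(−k₁τ) − e^(−k₂τ)).
e^(−k₁τ) = e^(−0.305×9.16) = e^(−2.794) = 0.06119; e^(−k₂τ) = e^(−2.134) = 0.1183.
C_R = 0.305×4.69/(0.233−0.305) × (0.06119−0.1183) = (-19.87)×(-0.05714) = 1.135 mol·L⁻¹.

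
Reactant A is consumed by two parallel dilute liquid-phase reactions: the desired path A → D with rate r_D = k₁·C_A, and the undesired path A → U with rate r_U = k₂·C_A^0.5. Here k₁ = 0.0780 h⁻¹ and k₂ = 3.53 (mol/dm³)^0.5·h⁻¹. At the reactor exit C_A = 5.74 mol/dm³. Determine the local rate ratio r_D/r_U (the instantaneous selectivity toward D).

0.0529

S_{D/U} = r_D/r_U = (k₁·C_A)/(k₂·C_A^0.5) = (k₁/k₂)·C_A^0.5.
= (0.0780×5.740) / (3.53×5.740^0.5) = 0.4477/8.457 = 0.0529.
Since the desired path is higher order in A, keeping C_A high (PFR or concentrated feed) favours D.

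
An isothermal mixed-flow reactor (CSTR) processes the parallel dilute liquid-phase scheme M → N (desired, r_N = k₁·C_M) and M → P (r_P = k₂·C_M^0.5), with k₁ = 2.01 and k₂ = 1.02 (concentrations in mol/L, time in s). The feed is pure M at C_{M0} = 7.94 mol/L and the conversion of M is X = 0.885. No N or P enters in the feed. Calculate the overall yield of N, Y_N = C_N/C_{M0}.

Exit C_M = C_{M0}(1−X) = 7.94×0.115 = 0.9131 mol/L.
In a CSTR the entire volume is at exit conditions, so r_N = 2.01×0.9131 = 1.835 and r_P = 1.02×0.9131^0.5 = 0.9747.
Fraction of consumed M going to N: r_N/(r_N+r_P) = 0.6531.
C_N = 0.6531·C_{M0}·X = 0.6531×7.94×0.885 = 4.59 mol/L; Y_N = C_N/C_{M0} = 0.578.

0.578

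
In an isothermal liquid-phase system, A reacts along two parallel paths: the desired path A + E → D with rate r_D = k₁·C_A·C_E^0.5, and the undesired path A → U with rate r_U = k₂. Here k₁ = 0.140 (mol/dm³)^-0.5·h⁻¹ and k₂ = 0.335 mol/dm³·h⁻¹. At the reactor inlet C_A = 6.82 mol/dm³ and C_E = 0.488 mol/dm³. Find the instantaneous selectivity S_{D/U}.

S_{D/U} = r_D/r_U = (k₁·C_A·C_E^0.5)/(k₂) = (k₁/k₂)·C_A·C_E^0.5.
= (0.140×6.820×0.4880^0.5) / (0.335) = 0.6670/0.3350 = 1.99.

1.99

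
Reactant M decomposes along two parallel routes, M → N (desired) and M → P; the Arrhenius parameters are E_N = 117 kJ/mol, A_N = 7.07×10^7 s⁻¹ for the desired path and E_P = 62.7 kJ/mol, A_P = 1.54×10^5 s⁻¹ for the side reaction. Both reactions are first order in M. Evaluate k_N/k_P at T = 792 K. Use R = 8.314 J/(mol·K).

0.120

k_N/k_P = (A_N/A_P)·exp[−(E_N−E_P)/(RT)] = (A_N/A_P)·exp[(E_P−E_N)/(RT)].
(E_P−E_N)/(RT) = (62.7−117)×10³/(8.314×792) = -54300/6585 = -8.246.
k_N/k_P = (7.07×10^7/1.54×10^5)·exp(-8.246) = 459.1 × 2.622×10^-4 = 0.120.
Since E_N > E_P, raising the temperature improves selectivity toward N.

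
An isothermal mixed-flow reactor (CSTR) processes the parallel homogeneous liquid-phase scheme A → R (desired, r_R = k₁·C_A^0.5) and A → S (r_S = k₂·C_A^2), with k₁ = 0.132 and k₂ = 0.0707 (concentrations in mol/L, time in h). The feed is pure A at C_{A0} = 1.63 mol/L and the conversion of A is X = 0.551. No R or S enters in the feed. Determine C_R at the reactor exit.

0.673 mol/L

Exit C_A = C_{A0}(1−X) = 1.63×0.449 = 0.7319 mol/L.
A CSTR operates uniformly at the exit composition, giving r_R = 0.1129 and r_S = 0.03787 (each k·C_A^n at C_A = 0.7319).
Fraction of consumed A going to R: r_R/(r_R+r_S) = 0.7489.
C_R = 0.7489·C_{A0}·X = 0.7489×1.63×0.551 = 0.673 mol/L.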